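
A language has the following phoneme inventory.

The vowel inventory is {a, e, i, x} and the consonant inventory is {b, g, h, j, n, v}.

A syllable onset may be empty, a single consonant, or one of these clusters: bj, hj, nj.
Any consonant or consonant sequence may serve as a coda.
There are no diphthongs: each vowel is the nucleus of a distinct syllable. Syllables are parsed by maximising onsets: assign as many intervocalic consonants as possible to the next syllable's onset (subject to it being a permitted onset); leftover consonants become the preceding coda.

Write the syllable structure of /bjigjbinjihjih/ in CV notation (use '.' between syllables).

Nuclei (vowels): i, i, i, i → 4 syllables.
Between /i/ (V1) and /i/ (V2): /gjb/ splits as /gj/ + /b/ (/b/ is the longest suffix that is a licit onset).
Between /i/ (V2) and /i/ (V3): /nj/ is a licit onset in full, so it all attaches to the next syllable.
Between /i/ (V3) and /i/ (V4): cluster /hj/ — /hj/ is itself a permitted onset, so the whole cluster goes right; preceding coda = ∅.
Result: bjigj.bi.nji.hjih.
Mapping each syllable to C/V: /bjigj/ → CCVCC, /bi/ → CV, /nji/ → CCV, /hjih/ → CCVC.

CCVCC.CV.CCV.CCVC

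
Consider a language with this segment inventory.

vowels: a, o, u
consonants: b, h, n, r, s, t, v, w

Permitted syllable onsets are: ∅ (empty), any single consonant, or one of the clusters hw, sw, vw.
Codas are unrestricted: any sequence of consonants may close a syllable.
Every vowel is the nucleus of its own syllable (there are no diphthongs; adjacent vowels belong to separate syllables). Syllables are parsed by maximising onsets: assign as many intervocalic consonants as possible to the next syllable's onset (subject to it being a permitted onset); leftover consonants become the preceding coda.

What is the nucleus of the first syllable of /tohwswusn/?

o

Vowels present: o, u; each is a nucleus, giving 2 syllables.
The first nucleus (vowel 1 from the left) is /o/.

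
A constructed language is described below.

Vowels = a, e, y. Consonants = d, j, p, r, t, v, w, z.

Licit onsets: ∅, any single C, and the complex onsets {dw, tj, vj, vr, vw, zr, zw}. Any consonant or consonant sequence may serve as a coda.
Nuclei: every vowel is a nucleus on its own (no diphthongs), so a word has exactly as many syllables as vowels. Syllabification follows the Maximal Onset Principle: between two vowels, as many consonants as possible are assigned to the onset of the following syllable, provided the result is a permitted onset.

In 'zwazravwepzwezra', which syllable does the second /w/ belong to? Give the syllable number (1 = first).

The vowels are a, a, e, e, a — 5 nuclei, so 5 syllables.
/a…a/ gap (V1→V2): /zr/ is a licit onset in full, so it all attaches to the next syllable.
/a…e/ gap (V2→V3): /vw/ — entire cluster is a permitted onset → onset /vw/, coda ∅.
/e…e/ gap (V3→V4): cluster /pzw/ — the longest permitted-onset suffix is /zw/; onset = /zw/, preceding coda = /p/.
/e…a/ gap (V4→V5): /zr/ is a licit onset in full, so it all attaches to the next syllable.
Result: zwa.zra.vwep.zwe.zra.
The second /w/ is in the onset of syllable 3 (/vwep/).

3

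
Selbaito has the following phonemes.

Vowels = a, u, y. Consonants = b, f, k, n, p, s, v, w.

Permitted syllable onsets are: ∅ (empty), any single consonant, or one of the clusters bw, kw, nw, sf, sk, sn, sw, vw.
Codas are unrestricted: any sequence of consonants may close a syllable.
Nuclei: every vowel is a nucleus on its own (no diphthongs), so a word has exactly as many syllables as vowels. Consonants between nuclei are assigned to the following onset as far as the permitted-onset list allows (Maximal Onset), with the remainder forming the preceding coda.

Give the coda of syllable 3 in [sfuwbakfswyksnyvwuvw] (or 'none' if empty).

k

The vowels are u, a, y, y, u — 5 nuclei, so 5 syllables.
Between /u/ (V1) and /a/ (V2): /wb/ — longest licit onset from the right is /b/, leaving /w/ as coda.
Between /a/ (V2) and /y/ (V3): /kfsw/ — longest licit onset from the right is /sw/, leaving /kf/ as coda.
Between /y/ (V3) and /y/ (V4): /ksn/ — longest licit onset from the right is /sn/, leaving /k/ as coda.
Between /y/ (V4) and /u/ (V5): cluster /vw/ — /vw/ is itself a permitted onset, so the whole cluster goes right; preceding coda = ∅.
Syllabification: sfuw.bakf.swyk.sny.vwuvw.
Syllable 3 is /swyk/: onset /sw/, nucleus /y/, coda /k/.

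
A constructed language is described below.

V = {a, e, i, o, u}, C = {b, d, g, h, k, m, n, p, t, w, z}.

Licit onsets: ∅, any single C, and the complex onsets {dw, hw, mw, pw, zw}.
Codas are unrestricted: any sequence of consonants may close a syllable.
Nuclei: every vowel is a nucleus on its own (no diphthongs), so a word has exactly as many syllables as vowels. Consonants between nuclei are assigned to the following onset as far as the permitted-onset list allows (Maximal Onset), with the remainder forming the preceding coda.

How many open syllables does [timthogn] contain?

0

Vowels present: i, o; each is a nucleus, giving 2 syllables.
σ1/σ2 boundary: /mth/ splits as /mt/ + /h/ (/h/ is the longest suffix that is a licit onset).
Syllabification: timt.hogn.
Classifying each syllable: /timt/ (closed), /hogn/ (closed).
Open syllables: 0.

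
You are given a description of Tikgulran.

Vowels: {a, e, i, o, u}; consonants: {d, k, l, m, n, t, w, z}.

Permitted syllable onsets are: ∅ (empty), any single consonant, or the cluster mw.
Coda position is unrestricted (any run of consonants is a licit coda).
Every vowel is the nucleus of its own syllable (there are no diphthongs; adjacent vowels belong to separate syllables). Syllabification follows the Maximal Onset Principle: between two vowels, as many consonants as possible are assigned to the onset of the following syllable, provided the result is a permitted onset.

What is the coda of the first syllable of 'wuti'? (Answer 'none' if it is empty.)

The vowels are u, i — 2 nuclei, so 2 syllables.
V1 /u/ – V2 /i/: just /t/ — single C goes to the following onset.
Putting it together: wu.ti.
Syllable 1 is /wu/: onset /w/, nucleus /u/, coda ∅.

none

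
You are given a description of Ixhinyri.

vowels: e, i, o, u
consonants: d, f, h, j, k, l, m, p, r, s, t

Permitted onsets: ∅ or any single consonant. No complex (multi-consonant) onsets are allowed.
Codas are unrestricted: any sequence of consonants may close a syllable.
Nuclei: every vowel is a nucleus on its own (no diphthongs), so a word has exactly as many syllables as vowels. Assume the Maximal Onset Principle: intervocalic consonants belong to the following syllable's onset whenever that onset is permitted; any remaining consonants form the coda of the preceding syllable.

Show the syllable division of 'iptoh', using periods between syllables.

The vowels are i, o — 2 nuclei, so 2 syllables.
/i…o/ gap (V1→V2): /pt/ splits as /p/ + /t/ (/t/ is the longest suffix that is a licit onset).

ip.toh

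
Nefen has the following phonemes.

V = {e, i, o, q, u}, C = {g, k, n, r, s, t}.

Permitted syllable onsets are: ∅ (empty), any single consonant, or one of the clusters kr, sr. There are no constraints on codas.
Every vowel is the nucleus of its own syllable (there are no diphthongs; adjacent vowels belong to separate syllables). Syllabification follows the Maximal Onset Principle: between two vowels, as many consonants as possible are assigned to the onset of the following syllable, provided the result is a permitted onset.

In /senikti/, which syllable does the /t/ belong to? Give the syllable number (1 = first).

The vowels are e, i, i — 3 nuclei, so 3 syllables.
/e…i/ gap (V1→V2): /n/ → onset of the next syllable (single consonants are always licit onsets).
/i…i/ gap (V2→V3): cluster /kt/ — the longest permitted-onset suffix is /t/; onset = /t/, preceding coda = /k/.
Putting it together: se.nik.ti.
The /t/ is in the onset of syllable 3 (/ti/).

3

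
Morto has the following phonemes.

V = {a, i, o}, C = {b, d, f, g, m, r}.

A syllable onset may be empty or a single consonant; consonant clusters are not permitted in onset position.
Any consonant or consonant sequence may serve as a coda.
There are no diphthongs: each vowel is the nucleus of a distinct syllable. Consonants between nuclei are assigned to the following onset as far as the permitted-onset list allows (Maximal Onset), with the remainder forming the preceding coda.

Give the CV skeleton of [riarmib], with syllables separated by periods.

CV.VC.CVC

Nuclei (vowels): i, a, i → 3 syllables.
σ1/σ2 boundary: hiatus — the boundary sits between the two vowels.
σ2/σ3 boundary: /rm/ splits as /r/ + /m/ (/m/ is the longest suffix that is a licit onset).
Syllabification: ri.ar.mib.
Mapping each syllable to C/V: /ri/ → CV, /ar/ → VC, /mib/ → CVC.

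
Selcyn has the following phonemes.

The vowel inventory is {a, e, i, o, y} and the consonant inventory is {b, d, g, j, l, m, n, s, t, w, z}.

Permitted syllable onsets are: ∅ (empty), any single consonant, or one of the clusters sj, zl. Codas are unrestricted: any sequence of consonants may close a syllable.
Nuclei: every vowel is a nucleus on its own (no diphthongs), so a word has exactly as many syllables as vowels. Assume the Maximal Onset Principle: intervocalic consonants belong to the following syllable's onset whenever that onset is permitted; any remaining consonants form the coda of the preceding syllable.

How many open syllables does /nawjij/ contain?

0

The vowels are a, i — 2 nuclei, so 2 syllables.
σ1/σ2 boundary: cluster /wj/ — the longest permitted-onset suffix is /j/; onset = /j/, preceding coda = /w/.
Putting it together: naw.jij.
Classifying each syllable: /naw/ (closed), /jij/ (closed).
Open syllables: 0.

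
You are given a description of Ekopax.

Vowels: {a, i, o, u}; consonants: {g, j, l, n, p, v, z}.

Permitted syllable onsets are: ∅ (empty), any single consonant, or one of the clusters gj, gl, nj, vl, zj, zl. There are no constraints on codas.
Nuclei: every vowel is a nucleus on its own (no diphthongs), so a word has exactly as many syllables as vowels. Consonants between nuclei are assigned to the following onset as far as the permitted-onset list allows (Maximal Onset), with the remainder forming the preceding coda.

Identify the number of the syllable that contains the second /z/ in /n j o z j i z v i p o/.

The vowels are o, i, i, o — 4 nuclei, so 4 syllables.
/o…i/ gap (V1→V2): /zj/ — entire cluster is a permitted onset → onset /zj/, coda ∅.
/i…i/ gap (V2→V3): /zv/; trying suffixes from longest down, /v/ is the first permitted one, so coda /z/ | onset /v/.
/i…o/ gap (V3→V4): /p/ → onset of the next syllable (single consonants are always licit onsets).
Putting it together: njo.zjiz.vi.po.
The second /z/ is in the coda of syllable 2 (/zjiz/).

2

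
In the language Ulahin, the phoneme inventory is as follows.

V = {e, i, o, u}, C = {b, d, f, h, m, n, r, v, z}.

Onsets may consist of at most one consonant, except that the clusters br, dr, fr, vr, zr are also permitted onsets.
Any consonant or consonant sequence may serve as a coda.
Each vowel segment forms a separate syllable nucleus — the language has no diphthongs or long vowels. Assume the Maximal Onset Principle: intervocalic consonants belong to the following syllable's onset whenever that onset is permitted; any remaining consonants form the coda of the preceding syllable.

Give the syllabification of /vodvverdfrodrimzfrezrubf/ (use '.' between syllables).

The vowels are o, e, o, i, e, u — 6 nuclei, so 6 syllables.
/o…e/ gap (V1→V2): /dvv/ splits as /dv/ + /v/ (/v/ is the longest suffix that is a licit onset).
/e…o/ gap (V2→V3): /rdfr/; trying suffixes from longest down, /fr/ is the first permitted one, so coda /rd/ | onset /fr/.
/o…i/ gap (V3→V4): /dr/ — entire cluster is a permitted onset → onset /dr/, coda ∅.
/i…e/ gap (V4→V5): /mzfr/ splits as /mz/ + /fr/ (/fr/ is the longest suffix that is a licit onset).
/e…u/ gap (V5→V6): cluster /zr/ — /zr/ is itself a permitted onset, so the whole cluster goes right; preceding coda = ∅.

vodv.verd.fro.drimz.fre.zrubf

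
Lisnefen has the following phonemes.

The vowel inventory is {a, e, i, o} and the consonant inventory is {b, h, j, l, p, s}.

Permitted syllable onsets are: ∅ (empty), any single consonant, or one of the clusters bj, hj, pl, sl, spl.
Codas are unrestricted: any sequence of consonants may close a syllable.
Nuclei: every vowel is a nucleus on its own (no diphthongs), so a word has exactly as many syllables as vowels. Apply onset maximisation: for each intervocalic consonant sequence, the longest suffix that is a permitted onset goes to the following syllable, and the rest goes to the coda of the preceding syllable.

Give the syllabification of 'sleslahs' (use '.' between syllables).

Vowels present: e, a; each is a nucleus, giving 2 syllables.
/e…a/ gap (V1→V2): /sl/ — entire cluster is a permitted onset → onset /sl/, coda ∅.

sle.slahs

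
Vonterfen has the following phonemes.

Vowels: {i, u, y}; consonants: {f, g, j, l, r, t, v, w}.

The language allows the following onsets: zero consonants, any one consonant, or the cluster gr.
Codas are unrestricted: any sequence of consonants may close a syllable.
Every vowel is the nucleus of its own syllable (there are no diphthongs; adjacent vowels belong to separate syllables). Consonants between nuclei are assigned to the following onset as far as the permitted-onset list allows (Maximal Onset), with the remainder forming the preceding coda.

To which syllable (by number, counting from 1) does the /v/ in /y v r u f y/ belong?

Nuclei (vowels): y, u, y → 3 syllables.
/y…u/ gap (V1→V2): /vr/ splits as /v/ + /r/ (/r/ is the longest suffix that is a licit onset).
/u…y/ gap (V2→V3): /f/ is a single consonant, so it becomes the next onset.
So the parse is yv.ru.fy.
The /v/ is in the coda of syllable 1 (/yv/).

1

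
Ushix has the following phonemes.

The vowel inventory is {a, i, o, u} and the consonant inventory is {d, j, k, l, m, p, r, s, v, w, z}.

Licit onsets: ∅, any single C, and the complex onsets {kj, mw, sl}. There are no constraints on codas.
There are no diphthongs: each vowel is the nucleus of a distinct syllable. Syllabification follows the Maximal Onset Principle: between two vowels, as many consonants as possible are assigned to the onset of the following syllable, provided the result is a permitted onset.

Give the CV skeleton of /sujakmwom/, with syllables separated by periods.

CV.CVC.CCVC

Vowels present: u, a, o; each is a nucleus, giving 3 syllables.
σ1/σ2 boundary: just /j/ — single C goes to the following onset.
σ2/σ3 boundary: cluster /kmw/ — the longest permitted-onset suffix is /mw/; onset = /mw/, preceding coda = /k/.
Result: su.jak.mwom.
Mapping each syllable to C/V: /su/ → CV, /jak/ → CVC, /mwom/ → CCVC.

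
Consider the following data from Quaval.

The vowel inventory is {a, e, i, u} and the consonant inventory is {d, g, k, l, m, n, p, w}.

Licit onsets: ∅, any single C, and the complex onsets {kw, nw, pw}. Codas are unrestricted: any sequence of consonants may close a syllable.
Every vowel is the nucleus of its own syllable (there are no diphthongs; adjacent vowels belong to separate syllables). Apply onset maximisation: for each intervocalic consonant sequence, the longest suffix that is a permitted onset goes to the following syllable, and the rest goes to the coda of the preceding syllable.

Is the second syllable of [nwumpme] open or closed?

open

Vowels present: u, e; each is a nucleus, giving 2 syllables.
V1 /u/ – V2 /e/: /mpm/ — longest licit onset from the right is /m/, leaving /mp/ as coda.
Syllabification: nwump.me.
Syllable 2 is /me/; it ends in its nucleus with no coda, so it is open.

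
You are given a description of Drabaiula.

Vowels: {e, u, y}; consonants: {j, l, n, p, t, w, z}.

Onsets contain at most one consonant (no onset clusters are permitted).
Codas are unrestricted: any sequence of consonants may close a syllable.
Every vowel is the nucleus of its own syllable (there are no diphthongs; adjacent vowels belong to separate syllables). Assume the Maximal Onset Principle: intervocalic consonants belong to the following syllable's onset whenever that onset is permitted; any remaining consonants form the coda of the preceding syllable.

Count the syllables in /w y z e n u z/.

3

Vowels present: y, e, u; each is a nucleus, giving 3 syllables.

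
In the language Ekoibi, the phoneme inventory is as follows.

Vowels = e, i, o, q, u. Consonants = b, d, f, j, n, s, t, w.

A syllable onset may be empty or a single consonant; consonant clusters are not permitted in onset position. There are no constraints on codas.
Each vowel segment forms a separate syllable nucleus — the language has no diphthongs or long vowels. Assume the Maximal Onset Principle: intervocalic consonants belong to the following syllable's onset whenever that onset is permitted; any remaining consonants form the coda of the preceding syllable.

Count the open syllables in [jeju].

2

Vowels present: e, u; each is a nucleus, giving 2 syllables.
σ1/σ2 boundary: /j/ is a single consonant, so it becomes the next onset.
Syllabification: je.ju.
Classifying each syllable: /je/ (open), /ju/ (open).
Open syllables: 2.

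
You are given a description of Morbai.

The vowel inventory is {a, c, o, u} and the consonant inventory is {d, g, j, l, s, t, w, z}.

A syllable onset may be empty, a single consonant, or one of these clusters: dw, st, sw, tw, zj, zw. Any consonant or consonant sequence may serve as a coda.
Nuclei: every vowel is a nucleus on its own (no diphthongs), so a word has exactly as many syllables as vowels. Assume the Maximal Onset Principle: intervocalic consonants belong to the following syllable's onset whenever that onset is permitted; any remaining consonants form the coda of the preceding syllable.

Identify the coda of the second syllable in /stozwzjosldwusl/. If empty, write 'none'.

The vowels are o, o, u — 3 nuclei, so 3 syllables.
σ1/σ2 boundary: /zwzj/; trying suffixes from longest down, /zj/ is the first permitted one, so coda /zw/ | onset /zj/.
σ2/σ3 boundary: /sldw/ splits as /sl/ + /dw/ (/dw/ is the longest suffix that is a licit onset).
Result: stozw.zjosl.dwusl.
Syllable 2 is /zjosl/: onset /zj/, nucleus /o/, coda /sl/.

sl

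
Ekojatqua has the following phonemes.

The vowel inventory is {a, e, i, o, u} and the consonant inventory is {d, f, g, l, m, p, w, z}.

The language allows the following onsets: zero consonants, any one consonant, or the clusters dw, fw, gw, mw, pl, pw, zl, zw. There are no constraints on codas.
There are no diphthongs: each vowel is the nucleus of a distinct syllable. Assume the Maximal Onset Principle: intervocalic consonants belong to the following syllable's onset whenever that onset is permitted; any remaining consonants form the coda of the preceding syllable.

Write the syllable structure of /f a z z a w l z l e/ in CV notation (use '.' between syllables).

CVC.CVCC.CCV

Nuclei (vowels): a, a, e → 3 syllables.
σ1/σ2 boundary: /zz/ splits as /z/ + /z/ (/z/ is the longest suffix that is a licit onset).
σ2/σ3 boundary: /wlzl/ splits as /wl/ + /zl/ (/zl/ is the longest suffix that is a licit onset).
Result: faz.zawl.zle.
Mapping each syllable to C/V: /faz/ → CVC, /zawl/ → CVCC, /zle/ → CCV.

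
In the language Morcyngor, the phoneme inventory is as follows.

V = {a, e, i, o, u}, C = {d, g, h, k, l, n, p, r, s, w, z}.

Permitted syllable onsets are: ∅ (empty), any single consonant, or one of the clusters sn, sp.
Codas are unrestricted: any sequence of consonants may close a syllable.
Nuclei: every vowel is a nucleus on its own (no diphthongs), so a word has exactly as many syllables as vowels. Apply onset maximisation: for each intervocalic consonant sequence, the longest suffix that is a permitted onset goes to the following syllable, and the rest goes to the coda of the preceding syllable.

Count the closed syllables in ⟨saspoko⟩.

Vowels present: a, o, o; each is a nucleus, giving 3 syllables.
V1 /a/ – V2 /o/: /sp/ is a licit onset in full, so it all attaches to the next syllable.
V2 /o/ – V3 /o/: /k/ → onset of the next syllable (single consonants are always licit onsets).
Result: sa.spo.ko.
Classifying each syllable: /sa/ (open), /spo/ (open), /ko/ (open).
Closed syllables: 0.

0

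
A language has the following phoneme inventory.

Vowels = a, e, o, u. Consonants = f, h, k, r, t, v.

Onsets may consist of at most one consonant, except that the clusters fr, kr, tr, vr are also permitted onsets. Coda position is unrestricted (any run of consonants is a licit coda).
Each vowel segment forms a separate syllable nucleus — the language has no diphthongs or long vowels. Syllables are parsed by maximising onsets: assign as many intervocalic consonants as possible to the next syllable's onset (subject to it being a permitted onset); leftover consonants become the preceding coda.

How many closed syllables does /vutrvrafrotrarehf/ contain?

Nuclei (vowels): u, a, o, a, e → 5 syllables.
/u…a/ gap (V1→V2): cluster /trvr/ — the longest permitted-onset suffix is /vr/; onset = /vr/, preceding coda = /tr/.
/a…o/ gap (V2→V3): /fr/ is a licit onset in full, so it all attaches to the next syllable.
/o…a/ gap (V3→V4): cluster /tr/ — /tr/ is itself a permitted onset, so the whole cluster goes right; preceding coda = ∅.
/a…e/ gap (V4→V5): just /r/ — single C goes to the following onset.
Putting it together: vutr.vra.fro.tra.rehf.
Classifying each syllable: /vutr/ (closed), /vra/ (open), /fro/ (open), /tra/ (open), /rehf/ (closed).
Closed syllables: 2.

2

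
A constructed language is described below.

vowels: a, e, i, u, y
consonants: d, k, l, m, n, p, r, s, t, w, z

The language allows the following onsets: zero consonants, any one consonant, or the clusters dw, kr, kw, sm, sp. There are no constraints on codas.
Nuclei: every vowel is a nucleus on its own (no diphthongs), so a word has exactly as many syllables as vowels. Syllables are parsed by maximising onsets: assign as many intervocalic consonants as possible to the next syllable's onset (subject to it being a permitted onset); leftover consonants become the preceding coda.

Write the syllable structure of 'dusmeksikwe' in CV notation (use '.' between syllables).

CV.CCVC.CV.CCV

Vowels present: u, e, i, e; each is a nucleus, giving 4 syllables.
Between /u/ (V1) and /e/ (V2): /sm/ is a licit onset in full, so it all attaches to the next syllable.
Between /e/ (V2) and /i/ (V3): /ks/ splits as /k/ + /s/ (/s/ is the longest suffix that is a licit onset).
Between /i/ (V3) and /e/ (V4): /kw/ is a licit onset in full, so it all attaches to the next syllable.
Syllabification: du.smek.si.kwe.
Mapping each syllable to C/V: /du/ → CV, /smek/ → CCVC, /si/ → CV, /kwe/ → CCV.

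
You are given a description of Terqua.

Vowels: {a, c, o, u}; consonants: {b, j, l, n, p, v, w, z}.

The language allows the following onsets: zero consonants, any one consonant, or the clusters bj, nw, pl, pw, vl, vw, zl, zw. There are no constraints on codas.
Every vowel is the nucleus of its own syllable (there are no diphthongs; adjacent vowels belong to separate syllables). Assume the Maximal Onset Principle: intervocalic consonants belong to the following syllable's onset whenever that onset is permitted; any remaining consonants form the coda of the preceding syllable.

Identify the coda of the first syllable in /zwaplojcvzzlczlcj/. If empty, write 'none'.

Vowels present: a, o, c, c, c; each is a nucleus, giving 5 syllables.
V1 /a/ – V2 /o/: /pl/ — entire cluster is a permitted onset → onset /pl/, coda ∅.
V2 /o/ – V3 /c/: /j/ → onset of the next syllable (single consonants are always licit onsets).
V3 /c/ – V4 /c/: cluster /vzzl/ — the longest permitted-onset suffix is /zl/; onset = /zl/, preceding coda = /vz/.
V4 /c/ – V5 /c/: /zl/ is a licit onset in full, so it all attaches to the next syllable.
Syllabification: zwa.plo.jcvz.zlc.zlcj.
Syllable 1 is /zwa/: onset /zw/, nucleus /a/, coda ∅.

none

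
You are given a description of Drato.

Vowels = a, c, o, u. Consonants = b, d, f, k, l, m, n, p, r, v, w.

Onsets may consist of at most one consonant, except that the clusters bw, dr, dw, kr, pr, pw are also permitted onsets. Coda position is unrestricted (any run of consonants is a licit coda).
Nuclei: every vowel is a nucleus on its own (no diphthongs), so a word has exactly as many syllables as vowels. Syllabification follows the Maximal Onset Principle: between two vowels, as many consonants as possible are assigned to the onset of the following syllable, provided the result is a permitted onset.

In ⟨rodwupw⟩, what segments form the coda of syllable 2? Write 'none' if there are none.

pw

Vowels present: o, u; each is a nucleus, giving 2 syllables.
V1 /o/ – V2 /u/: /dw/ is a licit onset in full, so it all attaches to the next syllable.
Putting it together: ro.dwupw.
Syllable 2 is /dwupw/: onset /dw/, nucleus /u/, coda /pw/.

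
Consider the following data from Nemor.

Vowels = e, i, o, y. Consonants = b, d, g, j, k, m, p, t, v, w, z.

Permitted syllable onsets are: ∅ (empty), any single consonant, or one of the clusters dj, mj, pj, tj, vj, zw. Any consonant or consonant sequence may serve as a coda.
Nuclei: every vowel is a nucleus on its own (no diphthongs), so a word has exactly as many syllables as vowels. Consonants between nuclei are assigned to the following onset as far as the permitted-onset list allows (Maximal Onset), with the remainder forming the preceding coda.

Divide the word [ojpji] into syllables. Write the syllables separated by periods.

oj.pji

Nuclei (vowels): o, i → 2 syllables.
/o…i/ gap (V1→V2): /jpj/; trying suffixes from longest down, /pj/ is the first permitted one, so coda /j/ | onset /pj/.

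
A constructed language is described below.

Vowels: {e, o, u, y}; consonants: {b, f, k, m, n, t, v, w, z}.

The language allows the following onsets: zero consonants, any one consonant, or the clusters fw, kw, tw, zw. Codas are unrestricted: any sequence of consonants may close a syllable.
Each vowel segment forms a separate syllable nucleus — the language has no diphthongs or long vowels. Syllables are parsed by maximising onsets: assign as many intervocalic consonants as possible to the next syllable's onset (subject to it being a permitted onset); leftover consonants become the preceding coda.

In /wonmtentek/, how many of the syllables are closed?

3

Nuclei (vowels): o, e, e → 3 syllables.
σ1/σ2 boundary: /nmt/ splits as /nm/ + /t/ (/t/ is the longest suffix that is a licit onset).
σ2/σ3 boundary: /nt/; trying suffixes from longest down, /t/ is the first permitted one, so coda /n/ | onset /t/.
Syllabification: wonm.ten.tek.
Classifying each syllable: /wonm/ (closed), /ten/ (closed), /tek/ (closed).
Closed syllables: 3.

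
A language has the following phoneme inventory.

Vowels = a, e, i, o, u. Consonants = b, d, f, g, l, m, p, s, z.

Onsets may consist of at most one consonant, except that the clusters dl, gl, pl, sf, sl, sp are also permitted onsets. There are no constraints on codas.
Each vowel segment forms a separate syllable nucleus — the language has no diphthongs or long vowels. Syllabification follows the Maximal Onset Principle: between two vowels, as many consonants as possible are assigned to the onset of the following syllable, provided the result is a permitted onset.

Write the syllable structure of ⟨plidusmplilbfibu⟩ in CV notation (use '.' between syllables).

CCV.CVCC.CCVCC.CV.CV

Vowels present: i, u, i, i, u; each is a nucleus, giving 5 syllables.
Between /i/ (V1) and /u/ (V2): /d/ is a single consonant, so it becomes the next onset.
Between /u/ (V2) and /i/ (V3): /smpl/ splits as /sm/ + /pl/ (/pl/ is the longest suffix that is a licit onset).
Between /i/ (V3) and /i/ (V4): cluster /lbf/ — the longest permitted-onset suffix is /f/; onset = /f/, preceding coda = /lb/.
Between /i/ (V4) and /u/ (V5): just /b/ — single C goes to the following onset.
So the parse is pli.dusm.plilb.fi.bu.
Mapping each syllable to C/V: /pli/ → CCV, /dusm/ → CVCC, /plilb/ → CCVCC, /fi/ → CV, /bu/ → CV.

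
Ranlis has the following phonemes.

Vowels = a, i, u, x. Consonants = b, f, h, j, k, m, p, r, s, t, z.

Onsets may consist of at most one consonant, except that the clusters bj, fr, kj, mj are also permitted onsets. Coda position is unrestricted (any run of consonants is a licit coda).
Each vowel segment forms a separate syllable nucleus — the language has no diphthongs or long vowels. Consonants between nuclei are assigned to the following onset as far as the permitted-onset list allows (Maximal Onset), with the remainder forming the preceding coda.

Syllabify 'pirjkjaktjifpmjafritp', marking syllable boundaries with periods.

The vowels are i, a, i, a, i — 5 nuclei, so 5 syllables.
V1 /i/ – V2 /a/: cluster /rjkj/ — the longest permitted-onset suffix is /kj/; onset = /kj/, preceding coda = /rj/.
V2 /a/ – V3 /i/: /ktj/; trying suffixes from longest down, /j/ is the first permitted one, so coda /kt/ | onset /j/.
V3 /i/ – V4 /a/: cluster /fpmj/ — the longest permitted-onset suffix is /mj/; onset = /mj/, preceding coda = /fp/.
V4 /a/ – V5 /i/: /fr/ — entire cluster is a permitted onset → onset /fr/, coda ∅.

pirj.kjakt.jifp.mja.fritp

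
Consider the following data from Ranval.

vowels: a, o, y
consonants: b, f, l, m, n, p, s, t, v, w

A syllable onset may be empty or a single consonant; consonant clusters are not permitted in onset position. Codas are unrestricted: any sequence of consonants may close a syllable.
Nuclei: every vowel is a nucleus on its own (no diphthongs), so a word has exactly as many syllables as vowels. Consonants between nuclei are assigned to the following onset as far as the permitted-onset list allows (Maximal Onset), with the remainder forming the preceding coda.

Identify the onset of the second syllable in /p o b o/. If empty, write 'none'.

b

Nuclei (vowels): o, o → 2 syllables.
Between /o/ (V1) and /o/ (V2): /b/ → onset of the next syllable (single consonants are always licit onsets).
So the parse is po.bo.
Syllable 2 is /bo/: onset /b/, nucleus /o/, coda ∅.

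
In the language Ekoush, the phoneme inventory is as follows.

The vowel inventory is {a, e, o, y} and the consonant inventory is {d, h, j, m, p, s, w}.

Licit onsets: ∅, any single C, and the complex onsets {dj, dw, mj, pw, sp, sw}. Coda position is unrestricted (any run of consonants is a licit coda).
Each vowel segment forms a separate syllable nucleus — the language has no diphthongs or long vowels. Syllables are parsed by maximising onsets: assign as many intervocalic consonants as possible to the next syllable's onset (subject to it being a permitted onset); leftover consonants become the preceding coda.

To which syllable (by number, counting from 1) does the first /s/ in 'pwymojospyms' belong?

Nuclei (vowels): y, o, o, y → 4 syllables.
V1 /y/ – V2 /o/: /m/ is a single consonant, so it becomes the next onset.
V2 /o/ – V3 /o/: /j/ → onset of the next syllable (single consonants are always licit onsets).
V3 /o/ – V4 /y/: /sp/ — entire cluster is a permitted onset → onset /sp/, coda ∅.
So the parse is pwy.mo.jo.spyms.
The first /s/ is in the onset of syllable 4 (/spyms/).

4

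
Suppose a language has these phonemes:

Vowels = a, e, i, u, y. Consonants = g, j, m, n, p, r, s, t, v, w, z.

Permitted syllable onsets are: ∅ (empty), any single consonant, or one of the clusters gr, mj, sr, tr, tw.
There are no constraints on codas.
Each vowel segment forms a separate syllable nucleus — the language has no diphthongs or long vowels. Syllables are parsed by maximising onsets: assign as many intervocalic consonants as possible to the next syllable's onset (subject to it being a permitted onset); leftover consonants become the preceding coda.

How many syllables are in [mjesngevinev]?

4

Nuclei (vowels): e, e, i, e → 4 syllables.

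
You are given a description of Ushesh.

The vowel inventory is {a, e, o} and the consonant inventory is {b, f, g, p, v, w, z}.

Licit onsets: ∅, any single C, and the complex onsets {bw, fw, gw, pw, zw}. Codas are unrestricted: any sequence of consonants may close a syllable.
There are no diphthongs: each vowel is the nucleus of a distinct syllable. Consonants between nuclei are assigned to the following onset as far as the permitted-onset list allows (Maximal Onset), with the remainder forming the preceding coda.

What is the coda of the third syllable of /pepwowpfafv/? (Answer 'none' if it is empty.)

fv

The vowels are e, o, a — 3 nuclei, so 3 syllables.
V1 /e/ – V2 /o/: cluster /pw/ — /pw/ is itself a permitted onset, so the whole cluster goes right; preceding coda = ∅.
V2 /o/ – V3 /a/: /wpf/ splits as /wp/ + /f/ (/f/ is the longest suffix that is a licit onset).
Result: pe.pwowp.fafv.
Syllable 3 is /fafv/: onset /f/, nucleus /a/, coda /fv/.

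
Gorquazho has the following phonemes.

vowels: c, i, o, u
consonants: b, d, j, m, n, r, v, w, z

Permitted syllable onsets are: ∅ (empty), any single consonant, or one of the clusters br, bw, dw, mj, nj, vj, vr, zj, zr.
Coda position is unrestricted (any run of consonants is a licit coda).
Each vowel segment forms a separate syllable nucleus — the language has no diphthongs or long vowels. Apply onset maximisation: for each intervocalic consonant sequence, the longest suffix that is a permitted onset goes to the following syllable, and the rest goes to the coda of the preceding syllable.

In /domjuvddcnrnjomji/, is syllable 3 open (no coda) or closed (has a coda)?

The vowels are o, u, c, o, i — 5 nuclei, so 5 syllables.
σ1/σ2 boundary: /mj/ is a licit onset in full, so it all attaches to the next syllable.
σ2/σ3 boundary: /vdd/; trying suffixes from longest down, /d/ is the first permitted one, so coda /vd/ | onset /d/.
σ3/σ4 boundary: /nrnj/; trying suffixes from longest down, /nj/ is the first permitted one, so coda /nr/ | onset /nj/.
σ4/σ5 boundary: /mj/ is a licit onset in full, so it all attaches to the next syllable.
Result: do.mjuvd.dcnr.njo.mji.
Syllable 3 is /dcnr/ with coda /nr/, so it is closed.

closed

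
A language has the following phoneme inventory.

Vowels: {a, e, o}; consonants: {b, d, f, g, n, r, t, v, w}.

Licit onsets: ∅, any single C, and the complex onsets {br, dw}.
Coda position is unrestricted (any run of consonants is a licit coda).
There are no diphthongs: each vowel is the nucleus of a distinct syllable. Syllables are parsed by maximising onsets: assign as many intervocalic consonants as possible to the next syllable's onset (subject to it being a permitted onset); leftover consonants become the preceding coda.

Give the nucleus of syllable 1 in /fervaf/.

The vowels are e, a — 2 nuclei, so 2 syllables.
The first nucleus (vowel 1 from the left) is /e/.

e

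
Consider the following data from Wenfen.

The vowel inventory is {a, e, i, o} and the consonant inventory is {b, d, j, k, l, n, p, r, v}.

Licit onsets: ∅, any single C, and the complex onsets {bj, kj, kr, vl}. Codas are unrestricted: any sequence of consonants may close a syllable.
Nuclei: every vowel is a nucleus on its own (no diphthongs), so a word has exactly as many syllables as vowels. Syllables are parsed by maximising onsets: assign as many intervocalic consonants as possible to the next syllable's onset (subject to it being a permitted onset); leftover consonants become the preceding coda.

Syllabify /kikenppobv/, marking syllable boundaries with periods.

ki.kenp.pobv

The vowels are i, e, o — 3 nuclei, so 3 syllables.
/i…e/ gap (V1→V2): just /k/ — single C goes to the following onset.
/e…o/ gap (V2→V3): cluster /npp/ — the longest permitted-onset suffix is /p/; onset = /p/, preceding coda = /np/.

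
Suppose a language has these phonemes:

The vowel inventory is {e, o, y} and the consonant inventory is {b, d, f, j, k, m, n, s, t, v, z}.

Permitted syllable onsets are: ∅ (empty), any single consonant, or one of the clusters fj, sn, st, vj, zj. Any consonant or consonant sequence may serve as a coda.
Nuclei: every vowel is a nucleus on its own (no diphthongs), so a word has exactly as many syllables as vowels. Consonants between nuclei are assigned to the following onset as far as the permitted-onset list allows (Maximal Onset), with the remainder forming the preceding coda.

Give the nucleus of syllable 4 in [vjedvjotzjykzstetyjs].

e

Nuclei (vowels): e, o, y, e, y → 5 syllables.
The fourth nucleus (vowel 4 from the left) is /e/.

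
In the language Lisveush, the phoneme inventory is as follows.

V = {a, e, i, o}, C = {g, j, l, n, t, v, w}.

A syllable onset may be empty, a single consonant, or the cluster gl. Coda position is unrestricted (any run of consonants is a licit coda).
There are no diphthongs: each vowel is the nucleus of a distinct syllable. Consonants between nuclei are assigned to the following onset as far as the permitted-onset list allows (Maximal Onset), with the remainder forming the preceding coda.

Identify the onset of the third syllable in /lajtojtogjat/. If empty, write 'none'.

Nuclei (vowels): a, o, o, a → 4 syllables.
σ1/σ2 boundary: /jt/ splits as /j/ + /t/ (/t/ is the longest suffix that is a licit onset).
σ2/σ3 boundary: /jt/ — longest licit onset from the right is /t/, leaving /j/ as coda.
σ3/σ4 boundary: /gj/ splits as /g/ + /j/ (/j/ is the longest suffix that is a licit onset).
So the parse is laj.toj.tog.jat.
Syllable 3 is /tog/: onset /t/, nucleus /o/, coda /g/.

t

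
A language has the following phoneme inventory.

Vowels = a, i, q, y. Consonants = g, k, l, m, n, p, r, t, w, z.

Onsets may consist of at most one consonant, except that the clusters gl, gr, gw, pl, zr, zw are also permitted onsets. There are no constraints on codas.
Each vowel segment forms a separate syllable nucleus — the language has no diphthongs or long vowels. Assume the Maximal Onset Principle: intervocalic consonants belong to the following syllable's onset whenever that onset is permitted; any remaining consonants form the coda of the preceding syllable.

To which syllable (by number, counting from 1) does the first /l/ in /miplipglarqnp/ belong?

The vowels are i, i, a, q — 4 nuclei, so 4 syllables.
/i…i/ gap (V1→V2): /pl/ — entire cluster is a permitted onset → onset /pl/, coda ∅.
/i…a/ gap (V2→V3): /pgl/; trying suffixes from longest down, /gl/ is the first permitted one, so coda /p/ | onset /gl/.
/a…q/ gap (V3→V4): just /r/ — single C goes to the following onset.
Syllabification: mi.plip.gla.rqnp.
The first /l/ is in the onset of syllable 2 (/plip/).

2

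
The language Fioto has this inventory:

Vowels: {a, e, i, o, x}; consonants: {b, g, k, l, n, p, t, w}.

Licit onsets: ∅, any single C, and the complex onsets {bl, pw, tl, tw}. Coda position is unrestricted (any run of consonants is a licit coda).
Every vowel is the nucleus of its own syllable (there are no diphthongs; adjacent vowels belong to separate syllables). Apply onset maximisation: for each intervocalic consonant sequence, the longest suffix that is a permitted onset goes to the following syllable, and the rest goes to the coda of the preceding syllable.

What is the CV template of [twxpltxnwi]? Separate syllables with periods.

CCVCC.CVC.CV

Nuclei (vowels): x, x, i → 3 syllables.
/x…x/ gap (V1→V2): /plt/ splits as /pl/ + /t/ (/t/ is the longest suffix that is a licit onset).
/x…i/ gap (V2→V3): /nw/ — longest licit onset from the right is /w/, leaving /n/ as coda.
Putting it together: twxpl.txn.wi.
Mapping each syllable to C/V: /twxpl/ → CCVCC, /txn/ → CVC, /wi/ → CV.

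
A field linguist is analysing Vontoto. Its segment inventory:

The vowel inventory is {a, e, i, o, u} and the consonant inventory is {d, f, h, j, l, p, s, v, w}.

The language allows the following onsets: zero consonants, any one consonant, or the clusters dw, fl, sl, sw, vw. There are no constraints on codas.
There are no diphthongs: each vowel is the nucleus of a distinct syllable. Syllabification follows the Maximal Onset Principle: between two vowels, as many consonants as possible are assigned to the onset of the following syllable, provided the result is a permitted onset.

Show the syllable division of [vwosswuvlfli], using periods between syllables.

vwos.swuvl.fli

Vowels present: o, u, i; each is a nucleus, giving 3 syllables.
V1 /o/ – V2 /u/: /ssw/ — longest licit onset from the right is /sw/, leaving /s/ as coda.
V2 /u/ – V3 /i/: cluster /vlfl/ — the longest permitted-onset suffix is /fl/; onset = /fl/, preceding coda = /vl/.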